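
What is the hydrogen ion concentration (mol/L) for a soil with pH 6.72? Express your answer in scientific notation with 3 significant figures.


Step 1: [H+] = 10^(-pH)
Step 2: [H+] = 10^(-6.72)
Step 3: [H+] = 1.91e-07 mol/L

1.91e-07


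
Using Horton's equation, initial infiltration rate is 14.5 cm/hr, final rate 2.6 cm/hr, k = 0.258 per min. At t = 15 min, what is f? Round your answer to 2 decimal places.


Step 1: f = fc + (f0 - fc) * exp(-k * t)
Step 2: exp(-0.258 * 15) = 0.020858
Step 3: f = 2.6 + (14.5 - 2.6) * 0.020858
Step 4: f = 2.6 + 11.9 * 0.020858
Step 5: f = 2.85 cm/hr

2.85


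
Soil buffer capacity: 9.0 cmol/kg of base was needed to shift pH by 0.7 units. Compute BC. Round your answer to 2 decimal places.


Step 1: BC = change in base / change in pH
Step 2: BC = 9.0 / 0.7
Step 3: BC = 12.86 cmol/(kg*pH unit)

12.86


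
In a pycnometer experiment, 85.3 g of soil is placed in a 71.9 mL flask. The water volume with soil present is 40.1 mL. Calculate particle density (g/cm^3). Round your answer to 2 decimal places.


Step 1: Volume of solids = flask volume - water volume with soil
Step 2: V_solids = 71.9 - 40.1 = 31.8 mL
Step 3: Particle density = mass / V_solids = 85.3 / 31.8 = 2.68 g/cm^3

2.68


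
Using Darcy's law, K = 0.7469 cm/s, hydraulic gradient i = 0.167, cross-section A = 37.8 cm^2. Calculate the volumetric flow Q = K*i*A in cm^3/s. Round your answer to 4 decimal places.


Step 1: Apply Darcy's law: Q = K * i * A
Step 2: Q = 0.7469 * 0.167 * 37.8
Step 3: Q = 4.7149 cm^3/s

4.7149


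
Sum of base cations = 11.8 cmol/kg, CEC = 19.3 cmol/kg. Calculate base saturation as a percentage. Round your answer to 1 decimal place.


Step 1: BS = 100 * (sum of bases) / CEC
Step 2: BS = 100 * 11.8 / 19.3
Step 3: BS = 61.1%

61.1


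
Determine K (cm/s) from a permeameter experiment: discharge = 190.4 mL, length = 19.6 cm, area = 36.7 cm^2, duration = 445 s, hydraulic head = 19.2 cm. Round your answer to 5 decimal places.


Step 1: K = Q * L / (A * t * h)
Step 2: Numerator = 190.4 * 19.6 = 3731.84
Step 3: Denominator = 36.7 * 445 * 19.2 = 313564.8
Step 4: K = 3731.84 / 313564.8 = 0.0119 cm/s

0.0119


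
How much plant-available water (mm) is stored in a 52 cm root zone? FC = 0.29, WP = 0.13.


Step 1: Available water = (FC - WP) * depth * 10
Step 2: AW = (0.29 - 0.13) * 52 * 10
Step 3: AW = 0.16 * 52 * 10
Step 4: AW = 83.2 mm

83.2


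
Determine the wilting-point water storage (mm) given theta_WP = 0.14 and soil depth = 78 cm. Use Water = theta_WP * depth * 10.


Step 1: Water (mm) = theta_WP * depth * 10
Step 2: Water = 0.14 * 78 * 10
Step 3: Water = 109.2 mm

109.2


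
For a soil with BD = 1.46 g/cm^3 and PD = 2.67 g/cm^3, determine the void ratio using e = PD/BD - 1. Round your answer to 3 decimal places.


Step 1: e = PD / BD - 1
Step 2: e = 2.67 / 1.46 - 1
Step 3: e = 1.82877 - 1
Step 4: e = 0.829

0.829


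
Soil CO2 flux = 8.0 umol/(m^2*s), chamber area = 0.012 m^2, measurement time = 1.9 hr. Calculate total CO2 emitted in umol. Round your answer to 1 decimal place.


Step 1: Convert time to seconds: 1.9 hr * 3600 = 6840.0 s
Step 2: Total = flux * area * time_s
Step 3: Total = 8.0 * 0.012 * 6840.0
Step 4: Total = 656.6 umol

656.6


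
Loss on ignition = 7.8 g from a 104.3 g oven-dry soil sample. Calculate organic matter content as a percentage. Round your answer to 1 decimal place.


Step 1: OM% = 100 * LOI / sample mass
Step 2: OM = 100 * 7.8 / 104.3
Step 3: OM = 7.5%

7.5


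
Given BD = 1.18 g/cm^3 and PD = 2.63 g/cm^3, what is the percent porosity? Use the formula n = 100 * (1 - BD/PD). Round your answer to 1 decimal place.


Step 1: Formula: n = 100 * (1 - BD / PD)
Step 2: n = 100 * (1 - 1.18 / 2.63)
Step 3: n = 100 * (1 - 0.44867)
Step 4: n = 55.1%

55.1


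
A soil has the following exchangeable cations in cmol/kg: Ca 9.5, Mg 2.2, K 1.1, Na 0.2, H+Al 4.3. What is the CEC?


Step 1: CEC = Ca + Mg + K + Na + (H+Al)
Step 2: CEC = 9.5 + 2.2 + 1.1 + 0.2 + 4.3
Step 3: CEC = 17.3 cmol/kg

17.3


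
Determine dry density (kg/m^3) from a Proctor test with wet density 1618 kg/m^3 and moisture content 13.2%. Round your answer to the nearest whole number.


Step 1: Dry density = wet density / (1 + w/100)
Step 2: Dry density = 1618 / (1 + 13.2/100)
Step 3: Dry density = 1618 / 1.132
Step 4: Dry density = 1429 kg/m^3

1429


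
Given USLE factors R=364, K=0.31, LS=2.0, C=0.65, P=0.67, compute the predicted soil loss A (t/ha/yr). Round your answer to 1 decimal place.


Step 1: A = R * K * LS * C * P
Step 2: R * K = 364 * 0.31 = 112.84
Step 3: (R*K) * LS = 112.84 * 2.0 = 225.68
Step 4: * C * P = 225.68 * 0.65 * 0.67 = 98.3
Step 5: A = 98.3 t/(ha*yr)

98.3


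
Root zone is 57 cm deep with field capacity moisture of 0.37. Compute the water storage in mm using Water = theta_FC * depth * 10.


Step 1: Water (mm) = theta_FC * depth (cm) * 10
Step 2: Water = 0.37 * 57 * 10
Step 3: Water = 210.9 mm

210.9


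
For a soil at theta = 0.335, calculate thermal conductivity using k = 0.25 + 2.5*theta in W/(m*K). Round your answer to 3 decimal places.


Step 1: k = 0.25 + 2.5 * theta
Step 2: k = 0.25 + 2.5 * 0.335
Step 3: k = 0.25 + 0.838
Step 4: k = 1.088 W/(m*K)

1.088


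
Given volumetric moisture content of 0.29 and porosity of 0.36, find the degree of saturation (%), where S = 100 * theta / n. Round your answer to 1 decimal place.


Step 1: S = 100 * theta_v / n
Step 2: S = 100 * 0.29 / 0.36
Step 3: S = 80.6%

80.6


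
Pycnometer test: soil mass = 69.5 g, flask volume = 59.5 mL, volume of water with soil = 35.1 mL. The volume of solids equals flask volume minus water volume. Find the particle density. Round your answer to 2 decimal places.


Step 1: Volume of solids = flask volume - water volume with soil
Step 2: V_solids = 59.5 - 35.1 = 24.4 mL
Step 3: Particle density = mass / V_solids = 69.5 / 24.4 = 2.85 g/cm^3

2.85


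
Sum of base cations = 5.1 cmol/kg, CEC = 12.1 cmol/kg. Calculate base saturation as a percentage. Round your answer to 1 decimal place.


Step 1: BS = 100 * (sum of bases) / CEC
Step 2: BS = 100 * 5.1 / 12.1
Step 3: BS = 42.1%

42.1


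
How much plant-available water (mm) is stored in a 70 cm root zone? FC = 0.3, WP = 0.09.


Step 1: Available water = (FC - WP) * depth * 10
Step 2: AW = (0.3 - 0.09) * 70 * 10
Step 3: AW = 0.21 * 70 * 10
Step 4: AW = 147.0 mm

147.0


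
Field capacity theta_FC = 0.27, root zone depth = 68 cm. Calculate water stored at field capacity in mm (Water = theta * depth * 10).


Step 1: Water (mm) = theta_FC * depth (cm) * 10
Step 2: Water = 0.27 * 68 * 10
Step 3: Water = 183.6 mm

183.6


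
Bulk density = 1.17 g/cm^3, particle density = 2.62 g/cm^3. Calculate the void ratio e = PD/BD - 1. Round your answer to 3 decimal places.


Step 1: e = PD / BD - 1
Step 2: e = 2.62 / 1.17 - 1
Step 3: e = 2.23932 - 1
Step 4: e = 1.239

1.239


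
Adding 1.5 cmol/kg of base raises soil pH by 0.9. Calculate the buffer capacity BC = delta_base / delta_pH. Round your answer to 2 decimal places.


Step 1: BC = change in base / change in pH
Step 2: BC = 1.5 / 0.9
Step 3: BC = 1.67 cmol/(kg*pH unit)

1.67


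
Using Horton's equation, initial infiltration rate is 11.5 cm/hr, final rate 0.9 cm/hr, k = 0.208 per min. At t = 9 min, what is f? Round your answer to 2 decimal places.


Step 1: f = fc + (f0 - fc) * exp(-k * t)
Step 2: exp(-0.208 * 9) = 0.153816
Step 3: f = 0.9 + (11.5 - 0.9) * 0.153816
Step 4: f = 0.9 + 10.6 * 0.153816
Step 5: f = 2.53 cm/hr

2.53


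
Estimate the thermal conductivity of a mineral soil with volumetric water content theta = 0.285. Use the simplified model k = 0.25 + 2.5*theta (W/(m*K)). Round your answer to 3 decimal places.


Step 1: k = 0.25 + 2.5 * theta
Step 2: k = 0.25 + 2.5 * 0.285
Step 3: k = 0.25 + 0.713
Step 4: k = 0.963 W/(m*K)

0.963


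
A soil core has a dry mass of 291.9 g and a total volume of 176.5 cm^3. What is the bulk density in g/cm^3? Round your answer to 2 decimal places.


Step 1: Identify the formula: BD = dry mass / volume
Step 2: Substitute values: BD = 291.9 / 176.5
Step 3: BD = 1.65 g/cm^3

1.65


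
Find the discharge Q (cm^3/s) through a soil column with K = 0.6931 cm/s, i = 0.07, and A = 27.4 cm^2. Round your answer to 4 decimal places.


Step 1: Apply Darcy's law: Q = K * i * A
Step 2: Q = 0.6931 * 0.07 * 27.4
Step 3: Q = 1.3294 cm^3/s

1.3294


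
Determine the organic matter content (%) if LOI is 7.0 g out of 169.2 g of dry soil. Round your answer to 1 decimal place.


Step 1: OM% = 100 * LOI / sample mass
Step 2: OM = 100 * 7.0 / 169.2
Step 3: OM = 4.1%

4.1


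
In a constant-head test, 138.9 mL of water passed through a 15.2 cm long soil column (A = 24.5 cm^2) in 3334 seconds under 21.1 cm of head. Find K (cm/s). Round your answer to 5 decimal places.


Step 1: K = Q * L / (A * t * h)
Step 2: Numerator = 138.9 * 15.2 = 2111.28
Step 3: Denominator = 24.5 * 3334 * 21.1 = 1723511.3
Step 4: K = 2111.28 / 1723511.3 = 0.00122 cm/s

0.00122


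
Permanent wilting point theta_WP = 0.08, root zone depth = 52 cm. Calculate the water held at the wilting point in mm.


Step 1: Water (mm) = theta_WP * depth * 10
Step 2: Water = 0.08 * 52 * 10
Step 3: Water = 41.6 mm

41.6


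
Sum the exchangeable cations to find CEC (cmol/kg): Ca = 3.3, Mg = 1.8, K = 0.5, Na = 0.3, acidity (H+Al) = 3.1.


Step 1: CEC = Ca + Mg + K + Na + (H+Al)
Step 2: CEC = 3.3 + 1.8 + 0.5 + 0.3 + 3.1
Step 3: CEC = 9.0 cmol/kg

9.0


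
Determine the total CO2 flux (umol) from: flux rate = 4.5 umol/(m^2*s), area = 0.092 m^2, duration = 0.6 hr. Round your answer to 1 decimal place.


Step 1: Convert time to seconds: 0.6 hr * 3600 = 2160.0 s
Step 2: Total = flux * area * time_s
Step 3: Total = 4.5 * 0.092 * 2160.0
Step 4: Total = 894.2 umol

894.2


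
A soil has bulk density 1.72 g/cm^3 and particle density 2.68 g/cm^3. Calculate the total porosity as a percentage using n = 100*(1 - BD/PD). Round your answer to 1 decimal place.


Step 1: Formula: n = 100 * (1 - BD / PD)
Step 2: n = 100 * (1 - 1.72 / 2.68)
Step 3: n = 100 * (1 - 0.64179)
Step 4: n = 35.8%

35.8


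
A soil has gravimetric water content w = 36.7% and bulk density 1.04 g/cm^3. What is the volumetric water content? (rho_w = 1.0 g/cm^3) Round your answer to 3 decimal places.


Step 1: theta = (w / 100) * BD / rho_w
Step 2: theta = (36.7 / 100) * 1.04 / 1.0
Step 3: theta = 0.367 * 1.04
Step 4: theta = 0.382

0.382


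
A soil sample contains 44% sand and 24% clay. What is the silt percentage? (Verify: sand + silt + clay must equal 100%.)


Step 1: sand + silt + clay = 100%
Step 2: silt = 100 - sand - clay
Step 3: silt = 100 - 44 - 24
Step 4: silt = 32%

32


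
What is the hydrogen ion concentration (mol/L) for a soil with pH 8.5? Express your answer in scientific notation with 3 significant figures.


Step 1: [H+] = 10^(-pH)
Step 2: [H+] = 10^(-8.5)
Step 3: [H+] = 3.16e-09 mol/L

3.16e-09


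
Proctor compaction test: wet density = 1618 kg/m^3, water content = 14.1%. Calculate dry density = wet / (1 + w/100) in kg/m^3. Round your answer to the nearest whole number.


Step 1: Dry density = wet density / (1 + w/100)
Step 2: Dry density = 1618 / (1 + 14.1/100)
Step 3: Dry density = 1618 / 1.141
Step 4: Dry density = 1418 kg/m^3

1418


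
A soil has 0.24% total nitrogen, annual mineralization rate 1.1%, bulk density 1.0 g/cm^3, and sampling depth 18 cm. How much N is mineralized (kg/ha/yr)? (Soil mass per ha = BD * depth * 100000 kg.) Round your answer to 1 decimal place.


Step 1: Soil mass per ha = BD * depth * 100000 = 1.0 * 18 * 100000 = 1800000 kg
Step 2: Total N pool = soil mass * N%/100 = 1800000 * 0.24/100 = 4320.0 kg/ha
Step 3: N mineralized = N pool * rate%/100 = 4320.0 * 1.1/100 = 47.5 kg/ha/yr

47.5


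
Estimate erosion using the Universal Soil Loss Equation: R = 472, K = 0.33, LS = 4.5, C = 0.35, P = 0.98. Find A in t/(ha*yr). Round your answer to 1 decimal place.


Step 1: A = R * K * LS * C * P
Step 2: R * K = 472 * 0.33 = 155.76
Step 3: (R*K) * LS = 155.76 * 4.5 = 700.92
Step 4: * C * P = 700.92 * 0.35 * 0.98 = 240.4
Step 5: A = 240.4 t/(ha*yr)

240.4


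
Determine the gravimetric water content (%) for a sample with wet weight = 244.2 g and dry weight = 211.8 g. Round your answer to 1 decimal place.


Step 1: Water mass = wet - dry = 244.2 - 211.8 = 32.4 g
Step 2: w = 100 * water mass / dry mass
Step 3: w = 100 * 32.4 / 211.8 = 15.3%

15.3


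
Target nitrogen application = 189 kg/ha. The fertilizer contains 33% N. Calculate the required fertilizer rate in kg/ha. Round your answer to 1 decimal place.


Step 1: Fertilizer rate = target N / (N content / 100)
Step 2: Rate = 189 / (33 / 100)
Step 3: Rate = 189 / 0.33
Step 4: Rate = 572.7 kg/ha

572.7


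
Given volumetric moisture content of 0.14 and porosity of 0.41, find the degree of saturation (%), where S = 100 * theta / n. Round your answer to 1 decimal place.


Step 1: S = 100 * theta_v / n
Step 2: S = 100 * 0.14 / 0.41
Step 3: S = 34.1%

34.1


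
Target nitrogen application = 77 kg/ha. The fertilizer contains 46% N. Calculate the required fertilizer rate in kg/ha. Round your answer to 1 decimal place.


Step 1: Fertilizer rate = target N / (N content / 100)
Step 2: Rate = 77 / (46 / 100)
Step 3: Rate = 77 / 0.46
Step 4: Rate = 167.4 kg/ha

167.4


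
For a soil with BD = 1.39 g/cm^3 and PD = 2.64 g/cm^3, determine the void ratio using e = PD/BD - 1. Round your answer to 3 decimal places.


Step 1: e = PD / BD - 1
Step 2: e = 2.64 / 1.39 - 1
Step 3: e = 1.89928 - 1
Step 4: e = 0.899

0.899


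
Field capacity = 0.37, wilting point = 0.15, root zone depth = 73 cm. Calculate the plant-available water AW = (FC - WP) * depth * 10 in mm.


Step 1: Available water = (FC - WP) * depth * 10
Step 2: AW = (0.37 - 0.15) * 73 * 10
Step 3: AW = 0.22 * 73 * 10
Step 4: AW = 160.6 mm

160.6


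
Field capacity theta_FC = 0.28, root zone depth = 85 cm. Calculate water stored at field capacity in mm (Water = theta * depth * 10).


Step 1: Water (mm) = theta_FC * depth (cm) * 10
Step 2: Water = 0.28 * 85 * 10
Step 3: Water = 238.0 mm

238.0


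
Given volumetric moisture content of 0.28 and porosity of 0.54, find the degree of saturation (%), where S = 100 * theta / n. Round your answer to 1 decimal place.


Step 1: S = 100 * theta_v / n
Step 2: S = 100 * 0.28 / 0.54
Step 3: S = 51.9%

51.9


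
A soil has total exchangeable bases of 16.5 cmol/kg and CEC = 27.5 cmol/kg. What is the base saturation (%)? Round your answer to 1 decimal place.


Step 1: BS = 100 * (sum of bases) / CEC
Step 2: BS = 100 * 16.5 / 27.5
Step 3: BS = 60.0%

60.0


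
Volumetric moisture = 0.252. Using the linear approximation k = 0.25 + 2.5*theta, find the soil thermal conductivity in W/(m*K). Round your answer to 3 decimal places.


Step 1: k = 0.25 + 2.5 * theta
Step 2: k = 0.25 + 2.5 * 0.252
Step 3: k = 0.25 + 0.63
Step 4: k = 0.88 W/(m*K)

0.88


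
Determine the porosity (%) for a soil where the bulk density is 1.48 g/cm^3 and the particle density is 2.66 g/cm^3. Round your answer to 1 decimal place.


Step 1: Formula: n = 100 * (1 - BD / PD)
Step 2: n = 100 * (1 - 1.48 / 2.66)
Step 3: n = 100 * (1 - 0.55639)
Step 4: n = 44.4%

44.4


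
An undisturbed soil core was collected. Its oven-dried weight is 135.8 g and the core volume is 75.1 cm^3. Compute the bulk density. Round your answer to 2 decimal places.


Step 1: Identify the formula: BD = dry mass / volume
Step 2: Substitute values: BD = 135.8 / 75.1
Step 3: BD = 1.81 g/cm^3

1.81


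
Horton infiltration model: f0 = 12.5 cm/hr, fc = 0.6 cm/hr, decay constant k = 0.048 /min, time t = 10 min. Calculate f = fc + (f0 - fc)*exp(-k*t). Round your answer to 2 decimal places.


Step 1: f = fc + (f0 - fc) * exp(-k * t)
Step 2: exp(-0.048 * 10) = 0.618783
Step 3: f = 0.6 + (12.5 - 0.6) * 0.618783
Step 4: f = 0.6 + 11.9 * 0.618783
Step 5: f = 7.96 cm/hr

7.96


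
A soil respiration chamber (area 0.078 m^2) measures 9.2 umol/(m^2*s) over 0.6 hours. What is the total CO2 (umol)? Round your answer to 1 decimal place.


Step 1: Convert time to seconds: 0.6 hr * 3600 = 2160.0 s
Step 2: Total = flux * area * time_s
Step 3: Total = 9.2 * 0.078 * 2160.0
Step 4: Total = 1550.0 umol

1550.0


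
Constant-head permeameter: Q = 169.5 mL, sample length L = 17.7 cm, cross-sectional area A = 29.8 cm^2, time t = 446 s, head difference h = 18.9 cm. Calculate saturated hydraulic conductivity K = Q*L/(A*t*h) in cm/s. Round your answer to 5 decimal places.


Step 1: K = Q * L / (A * t * h)
Step 2: Numerator = 169.5 * 17.7 = 3000.15
Step 3: Denominator = 29.8 * 446 * 18.9 = 251196.12
Step 4: K = 3000.15 / 251196.12 = 0.01194 cm/s

0.01194


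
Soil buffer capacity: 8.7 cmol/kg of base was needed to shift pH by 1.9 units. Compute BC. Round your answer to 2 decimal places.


Step 1: BC = change in base / change in pH
Step 2: BC = 8.7 / 1.9
Step 3: BC = 4.58 cmol/(kg*pH unit)

4.58


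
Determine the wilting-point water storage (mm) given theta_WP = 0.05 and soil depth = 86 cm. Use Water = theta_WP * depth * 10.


Step 1: Water (mm) = theta_WP * depth * 10
Step 2: Water = 0.05 * 86 * 10
Step 3: Water = 43.0 mm

43.0


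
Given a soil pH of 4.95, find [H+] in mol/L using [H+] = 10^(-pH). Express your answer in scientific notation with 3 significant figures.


Step 1: [H+] = 10^(-pH)
Step 2: [H+] = 10^(-4.95)
Step 3: [H+] = 1.12e-05 mol/L

1.12e-05


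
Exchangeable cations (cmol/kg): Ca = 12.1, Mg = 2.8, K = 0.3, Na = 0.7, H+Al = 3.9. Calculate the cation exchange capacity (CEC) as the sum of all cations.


Step 1: CEC = Ca + Mg + K + Na + (H+Al)
Step 2: CEC = 12.1 + 2.8 + 0.3 + 0.7 + 3.9
Step 3: CEC = 19.8 cmol/kg

19.8


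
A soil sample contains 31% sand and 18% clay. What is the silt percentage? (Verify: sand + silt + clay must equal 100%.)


Step 1: sand + silt + clay = 100%
Step 2: silt = 100 - sand - clay
Step 3: silt = 100 - 31 - 18
Step 4: silt = 51%

51


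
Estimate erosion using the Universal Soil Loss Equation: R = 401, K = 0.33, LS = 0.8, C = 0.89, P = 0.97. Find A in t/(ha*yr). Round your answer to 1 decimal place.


Step 1: A = R * K * LS * C * P
Step 2: R * K = 401 * 0.33 = 132.33
Step 3: (R*K) * LS = 132.33 * 0.8 = 105.864
Step 4: * C * P = 105.864 * 0.89 * 0.97 = 91.4
Step 5: A = 91.4 t/(ha*yr)

91.4


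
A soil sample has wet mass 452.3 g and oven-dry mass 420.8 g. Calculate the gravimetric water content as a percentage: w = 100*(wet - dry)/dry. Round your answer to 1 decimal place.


Step 1: Water mass = wet - dry = 452.3 - 420.8 = 31.5 g
Step 2: w = 100 * water mass / dry mass
Step 3: w = 100 * 31.5 / 420.8 = 7.5%

7.5


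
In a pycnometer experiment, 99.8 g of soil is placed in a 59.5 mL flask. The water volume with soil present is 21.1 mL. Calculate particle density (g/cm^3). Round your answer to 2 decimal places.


Step 1: Volume of solids = flask volume - water volume with soil
Step 2: V_solids = 59.5 - 21.1 = 38.4 mL
Step 3: Particle density = mass / V_solids = 99.8 / 38.4 = 2.6 g/cm^3

2.6


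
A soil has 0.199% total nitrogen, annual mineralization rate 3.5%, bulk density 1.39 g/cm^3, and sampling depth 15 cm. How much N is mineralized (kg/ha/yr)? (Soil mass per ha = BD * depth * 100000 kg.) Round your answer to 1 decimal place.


Step 1: Soil mass per ha = BD * depth * 100000 = 1.39 * 15 * 100000 = 2085000 kg
Step 2: Total N pool = soil mass * N%/100 = 2085000 * 0.199/100 = 4149.15 kg/ha
Step 3: N mineralized = N pool * rate%/100 = 4149.15 * 3.5/100 = 145.2 kg/ha/yr

145.2


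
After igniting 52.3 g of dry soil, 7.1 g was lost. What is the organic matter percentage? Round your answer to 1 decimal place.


Step 1: OM% = 100 * LOI / sample mass
Step 2: OM = 100 * 7.1 / 52.3
Step 3: OM = 13.6%

13.6


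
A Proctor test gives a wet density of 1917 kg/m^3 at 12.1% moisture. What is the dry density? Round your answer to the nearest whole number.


Step 1: Dry density = wet density / (1 + w/100)
Step 2: Dry density = 1917 / (1 + 12.1/100)
Step 3: Dry density = 1917 / 1.121
Step 4: Dry density = 1710 kg/m^3

1710


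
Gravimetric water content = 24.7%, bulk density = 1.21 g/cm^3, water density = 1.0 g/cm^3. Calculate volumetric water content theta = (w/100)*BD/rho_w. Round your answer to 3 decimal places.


Step 1: theta = (w / 100) * BD / rho_w
Step 2: theta = (24.7 / 100) * 1.21 / 1.0
Step 3: theta = 0.247 * 1.21
Step 4: theta = 0.299

0.299


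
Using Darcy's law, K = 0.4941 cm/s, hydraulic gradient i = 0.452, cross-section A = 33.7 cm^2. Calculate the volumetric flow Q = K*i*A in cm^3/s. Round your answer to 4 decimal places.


Step 1: Apply Darcy's law: Q = K * i * A
Step 2: Q = 0.4941 * 0.452 * 33.7
Step 3: Q = 7.5263 cm^3/s

7.5263


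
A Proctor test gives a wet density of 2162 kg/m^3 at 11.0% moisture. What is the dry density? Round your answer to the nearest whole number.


Step 1: Dry density = wet density / (1 + w/100)
Step 2: Dry density = 2162 / (1 + 11.0/100)
Step 3: Dry density = 2162 / 1.11
Step 4: Dry density = 1948 kg/m^3

1948


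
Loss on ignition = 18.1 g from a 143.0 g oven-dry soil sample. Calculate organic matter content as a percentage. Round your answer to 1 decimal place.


Step 1: OM% = 100 * LOI / sample mass
Step 2: OM = 100 * 18.1 / 143.0
Step 3: OM = 12.7%

12.7


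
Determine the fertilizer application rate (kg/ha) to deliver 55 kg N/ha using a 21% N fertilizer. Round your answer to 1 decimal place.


Step 1: Fertilizer rate = target N / (N content / 100)
Step 2: Rate = 55 / (21 / 100)
Step 3: Rate = 55 / 0.21
Step 4: Rate = 261.9 kg/ha

261.9


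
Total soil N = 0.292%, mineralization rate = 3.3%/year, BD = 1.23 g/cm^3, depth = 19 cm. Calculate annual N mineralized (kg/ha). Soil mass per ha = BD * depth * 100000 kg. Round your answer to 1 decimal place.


Step 1: Soil mass per ha = BD * depth * 100000 = 1.23 * 19 * 100000 = 2337000 kg
Step 2: Total N pool = soil mass * N%/100 = 2337000 * 0.292/100 = 6824.04 kg/ha
Step 3: N mineralized = N pool * rate%/100 = 6824.04 * 3.3/100 = 225.2 kg/ha/yr

225.2


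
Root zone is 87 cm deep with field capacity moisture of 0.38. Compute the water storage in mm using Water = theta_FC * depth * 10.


Step 1: Water (mm) = theta_FC * depth (cm) * 10
Step 2: Water = 0.38 * 87 * 10
Step 3: Water = 330.6 mm

330.6


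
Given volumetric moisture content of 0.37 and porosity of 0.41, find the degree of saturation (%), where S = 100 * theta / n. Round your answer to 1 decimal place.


Step 1: S = 100 * theta_v / n
Step 2: S = 100 * 0.37 / 0.41
Step 3: S = 90.2%

90.2


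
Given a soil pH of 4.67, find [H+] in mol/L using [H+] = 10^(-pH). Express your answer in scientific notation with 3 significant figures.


Step 1: [H+] = 10^(-pH)
Step 2: [H+] = 10^(-4.67)
Step 3: [H+] = 2.14e-05 mol/L

2.14e-05


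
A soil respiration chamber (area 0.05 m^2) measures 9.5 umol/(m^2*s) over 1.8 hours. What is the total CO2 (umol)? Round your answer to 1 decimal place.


Step 1: Convert time to seconds: 1.8 hr * 3600 = 6480.0 s
Step 2: Total = flux * area * time_s
Step 3: Total = 9.5 * 0.05 * 6480.0
Step 4: Total = 3078.0 umol

3078.0


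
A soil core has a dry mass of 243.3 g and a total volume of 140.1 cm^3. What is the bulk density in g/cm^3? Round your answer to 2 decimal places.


Step 1: Identify the formula: BD = dry mass / volume
Step 2: Substitute values: BD = 243.3 / 140.1
Step 3: BD = 1.74 g/cm^3

1.74


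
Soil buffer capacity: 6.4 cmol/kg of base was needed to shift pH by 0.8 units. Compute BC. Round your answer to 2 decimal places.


Step 1: BC = change in base / change in pH
Step 2: BC = 6.4 / 0.8
Step 3: BC = 8.0 cmol/(kg*pH unit)

8.0


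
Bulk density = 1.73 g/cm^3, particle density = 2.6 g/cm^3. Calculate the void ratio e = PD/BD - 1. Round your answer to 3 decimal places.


Step 1: e = PD / BD - 1
Step 2: e = 2.6 / 1.73 - 1
Step 3: e = 1.50289 - 1
Step 4: e = 0.503

0.503


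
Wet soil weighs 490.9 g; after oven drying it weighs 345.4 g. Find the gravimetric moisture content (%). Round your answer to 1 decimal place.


Step 1: Water mass = wet - dry = 490.9 - 345.4 = 145.5 g
Step 2: w = 100 * water mass / dry mass
Step 3: w = 100 * 145.5 / 345.4 = 42.1%

42.1


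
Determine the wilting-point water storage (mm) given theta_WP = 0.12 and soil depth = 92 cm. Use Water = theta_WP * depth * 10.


Step 1: Water (mm) = theta_WP * depth * 10
Step 2: Water = 0.12 * 92 * 10
Step 3: Water = 110.4 mm

110.4


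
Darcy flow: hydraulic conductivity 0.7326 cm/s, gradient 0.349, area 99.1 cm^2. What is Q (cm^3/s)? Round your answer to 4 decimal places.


Step 1: Apply Darcy's law: Q = K * i * A
Step 2: Q = 0.7326 * 0.349 * 99.1
Step 3: Q = 25.3376 cm^3/s

25.3376


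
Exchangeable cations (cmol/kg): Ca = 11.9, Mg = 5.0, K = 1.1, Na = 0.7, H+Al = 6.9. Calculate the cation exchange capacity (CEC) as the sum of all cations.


Step 1: CEC = Ca + Mg + K + Na + (H+Al)
Step 2: CEC = 11.9 + 5.0 + 1.1 + 0.7 + 6.9
Step 3: CEC = 25.6 cmol/kg

25.6


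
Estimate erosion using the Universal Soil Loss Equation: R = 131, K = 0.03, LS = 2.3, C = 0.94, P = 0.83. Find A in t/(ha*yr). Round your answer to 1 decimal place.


Step 1: A = R * K * LS * C * P
Step 2: R * K = 131 * 0.03 = 3.93
Step 3: (R*K) * LS = 3.93 * 2.3 = 9.039
Step 4: * C * P = 9.039 * 0.94 * 0.83 = 7.1
Step 5: A = 7.1 t/(ha*yr)

7.1


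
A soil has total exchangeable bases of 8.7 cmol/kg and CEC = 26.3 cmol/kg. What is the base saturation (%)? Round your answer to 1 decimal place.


Step 1: BS = 100 * (sum of bases) / CEC
Step 2: BS = 100 * 8.7 / 26.3
Step 3: BS = 33.1%

33.1


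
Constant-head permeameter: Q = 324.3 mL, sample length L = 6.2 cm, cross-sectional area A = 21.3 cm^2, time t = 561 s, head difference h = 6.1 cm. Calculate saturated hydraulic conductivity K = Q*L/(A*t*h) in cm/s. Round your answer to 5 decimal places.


Step 1: K = Q * L / (A * t * h)
Step 2: Numerator = 324.3 * 6.2 = 2010.66
Step 3: Denominator = 21.3 * 561 * 6.1 = 72890.73
Step 4: K = 2010.66 / 72890.73 = 0.02758 cm/s

0.02758


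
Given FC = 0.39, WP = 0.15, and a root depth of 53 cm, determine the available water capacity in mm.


Step 1: Available water = (FC - WP) * depth * 10
Step 2: AW = (0.39 - 0.15) * 53 * 10
Step 3: AW = 0.24 * 53 * 10
Step 4: AW = 127.2 mm

127.2


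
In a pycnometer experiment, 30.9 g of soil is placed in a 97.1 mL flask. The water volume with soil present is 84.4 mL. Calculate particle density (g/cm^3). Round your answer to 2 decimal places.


Step 1: Volume of solids = flask volume - water volume with soil
Step 2: V_solids = 97.1 - 84.4 = 12.7 mL
Step 3: Particle density = mass / V_solids = 30.9 / 12.7 = 2.43 g/cm^3

2.43


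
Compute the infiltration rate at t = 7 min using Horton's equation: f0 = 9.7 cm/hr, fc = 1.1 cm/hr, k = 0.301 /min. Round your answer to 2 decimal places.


Step 1: f = fc + (f0 - fc) * exp(-k * t)
Step 2: exp(-0.301 * 7) = 0.121602
Step 3: f = 1.1 + (9.7 - 1.1) * 0.121602
Step 4: f = 1.1 + 8.6 * 0.121602
Step 5: f = 2.15 cm/hr

2.15


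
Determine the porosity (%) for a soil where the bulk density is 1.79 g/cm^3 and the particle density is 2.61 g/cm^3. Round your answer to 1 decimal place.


Step 1: Formula: n = 100 * (1 - BD / PD)
Step 2: n = 100 * (1 - 1.79 / 2.61)
Step 3: n = 100 * (1 - 0.68582)
Step 4: n = 31.4%

31.4


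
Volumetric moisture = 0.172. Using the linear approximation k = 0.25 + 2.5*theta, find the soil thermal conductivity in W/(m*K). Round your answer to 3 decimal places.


Step 1: k = 0.25 + 2.5 * theta
Step 2: k = 0.25 + 2.5 * 0.172
Step 3: k = 0.25 + 0.43
Step 4: k = 0.68 W/(m*K)

0.68


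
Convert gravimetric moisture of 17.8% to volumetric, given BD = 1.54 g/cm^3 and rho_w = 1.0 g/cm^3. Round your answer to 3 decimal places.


Step 1: theta = (w / 100) * BD / rho_w
Step 2: theta = (17.8 / 100) * 1.54 / 1.0
Step 3: theta = 0.178 * 1.54
Step 4: theta = 0.274

0.274


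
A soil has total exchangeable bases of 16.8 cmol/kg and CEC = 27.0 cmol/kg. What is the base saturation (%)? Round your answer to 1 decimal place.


Step 1: BS = 100 * (sum of bases) / CEC
Step 2: BS = 100 * 16.8 / 27.0
Step 3: BS = 62.2%

62.2


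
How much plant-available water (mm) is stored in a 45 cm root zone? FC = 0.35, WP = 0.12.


Step 1: Available water = (FC - WP) * depth * 10
Step 2: AW = (0.35 - 0.12) * 45 * 10
Step 3: AW = 0.23 * 45 * 10
Step 4: AW = 103.5 mm

103.5


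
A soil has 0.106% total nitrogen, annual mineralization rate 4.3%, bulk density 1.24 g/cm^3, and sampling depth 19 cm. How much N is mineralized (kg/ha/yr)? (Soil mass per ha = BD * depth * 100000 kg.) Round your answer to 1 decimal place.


Step 1: Soil mass per ha = BD * depth * 100000 = 1.24 * 19 * 100000 = 2356000 kg
Step 2: Total N pool = soil mass * N%/100 = 2356000 * 0.106/100 = 2497.36 kg/ha
Step 3: N mineralized = N pool * rate%/100 = 2497.36 * 4.3/100 = 107.4 kg/ha/yr

107.4


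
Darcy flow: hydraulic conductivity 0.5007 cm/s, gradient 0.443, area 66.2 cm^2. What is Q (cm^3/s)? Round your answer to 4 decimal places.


Step 1: Apply Darcy's law: Q = K * i * A
Step 2: Q = 0.5007 * 0.443 * 66.2
Step 3: Q = 14.6838 cm^3/s

14.6838


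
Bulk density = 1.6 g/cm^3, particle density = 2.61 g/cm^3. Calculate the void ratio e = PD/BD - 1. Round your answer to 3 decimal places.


Step 1: e = PD / BD - 1
Step 2: e = 2.61 / 1.6 - 1
Step 3: e = 1.63125 - 1
Step 4: e = 0.631

0.631


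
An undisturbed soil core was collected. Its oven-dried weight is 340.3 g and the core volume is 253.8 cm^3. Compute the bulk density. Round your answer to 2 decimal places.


Step 1: Identify the formula: BD = dry mass / volume
Step 2: Substitute values: BD = 340.3 / 253.8
Step 3: BD = 1.34 g/cm^3

1.34


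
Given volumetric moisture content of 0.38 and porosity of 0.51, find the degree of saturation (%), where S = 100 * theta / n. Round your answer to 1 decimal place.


Step 1: S = 100 * theta_v / n
Step 2: S = 100 * 0.38 / 0.51
Step 3: S = 74.5%

74.5


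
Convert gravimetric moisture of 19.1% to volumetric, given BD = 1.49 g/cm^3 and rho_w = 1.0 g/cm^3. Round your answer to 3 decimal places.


Step 1: theta = (w / 100) * BD / rho_w
Step 2: theta = (19.1 / 100) * 1.49 / 1.0
Step 3: theta = 0.191 * 1.49
Step 4: theta = 0.285

0.285


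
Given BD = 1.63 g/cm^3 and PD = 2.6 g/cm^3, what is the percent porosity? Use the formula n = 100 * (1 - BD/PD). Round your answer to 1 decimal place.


Step 1: Formula: n = 100 * (1 - BD / PD)
Step 2: n = 100 * (1 - 1.63 / 2.6)
Step 3: n = 100 * (1 - 0.62692)
Step 4: n = 37.3%

37.3


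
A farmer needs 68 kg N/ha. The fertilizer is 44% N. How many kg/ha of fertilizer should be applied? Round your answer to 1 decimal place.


Step 1: Fertilizer rate = target N / (N content / 100)
Step 2: Rate = 68 / (44 / 100)
Step 3: Rate = 68 / 0.44
Step 4: Rate = 154.5 kg/ha

154.5


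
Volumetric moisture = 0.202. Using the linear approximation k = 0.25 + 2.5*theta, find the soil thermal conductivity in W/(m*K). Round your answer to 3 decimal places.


Step 1: k = 0.25 + 2.5 * theta
Step 2: k = 0.25 + 2.5 * 0.202
Step 3: k = 0.25 + 0.505
Step 4: k = 0.755 W/(m*K)

0.755


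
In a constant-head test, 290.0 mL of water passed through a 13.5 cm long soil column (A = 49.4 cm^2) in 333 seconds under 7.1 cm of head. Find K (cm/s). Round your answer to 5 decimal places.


Step 1: K = Q * L / (A * t * h)
Step 2: Numerator = 290.0 * 13.5 = 3915.0
Step 3: Denominator = 49.4 * 333 * 7.1 = 116796.42
Step 4: K = 3915.0 / 116796.42 = 0.03352 cm/s

0.03352


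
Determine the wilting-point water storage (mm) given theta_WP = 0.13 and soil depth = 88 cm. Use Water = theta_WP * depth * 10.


Step 1: Water (mm) = theta_WP * depth * 10
Step 2: Water = 0.13 * 88 * 10
Step 3: Water = 114.4 mm

114.4


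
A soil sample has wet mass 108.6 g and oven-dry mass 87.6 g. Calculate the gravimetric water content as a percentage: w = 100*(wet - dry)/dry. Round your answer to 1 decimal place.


Step 1: Water mass = wet - dry = 108.6 - 87.6 = 21.0 g
Step 2: w = 100 * water mass / dry mass
Step 3: w = 100 * 21.0 / 87.6 = 24.0%

24.0


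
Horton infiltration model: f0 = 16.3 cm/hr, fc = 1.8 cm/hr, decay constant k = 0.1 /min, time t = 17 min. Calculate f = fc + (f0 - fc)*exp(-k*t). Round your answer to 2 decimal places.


Step 1: f = fc + (f0 - fc) * exp(-k * t)
Step 2: exp(-0.1 * 17) = 0.182684
Step 3: f = 1.8 + (16.3 - 1.8) * 0.182684
Step 4: f = 1.8 + 14.5 * 0.182684
Step 5: f = 4.45 cm/hr

4.45


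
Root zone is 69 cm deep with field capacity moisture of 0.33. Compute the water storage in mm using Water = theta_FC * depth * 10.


Step 1: Water (mm) = theta_FC * depth (cm) * 10
Step 2: Water = 0.33 * 69 * 10
Step 3: Water = 227.7 mm

227.7


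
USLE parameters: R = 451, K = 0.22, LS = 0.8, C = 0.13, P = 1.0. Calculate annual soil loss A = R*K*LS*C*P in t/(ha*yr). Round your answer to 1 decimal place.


Step 1: A = R * K * LS * C * P
Step 2: R * K = 451 * 0.22 = 99.22
Step 3: (R*K) * LS = 99.22 * 0.8 = 79.376
Step 4: * C * P = 79.376 * 0.13 * 1.0 = 10.3
Step 5: A = 10.3 t/(ha*yr)

10.3


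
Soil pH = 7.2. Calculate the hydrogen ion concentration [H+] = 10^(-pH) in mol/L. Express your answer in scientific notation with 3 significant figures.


Step 1: [H+] = 10^(-pH)
Step 2: [H+] = 10^(-7.2)
Step 3: [H+] = 6.31e-08 mol/L

6.31e-08


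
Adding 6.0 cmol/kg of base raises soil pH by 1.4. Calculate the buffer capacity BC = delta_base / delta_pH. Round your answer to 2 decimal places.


Step 1: BC = change in base / change in pH
Step 2: BC = 6.0 / 1.4
Step 3: BC = 4.29 cmol/(kg*pH unit)

4.29


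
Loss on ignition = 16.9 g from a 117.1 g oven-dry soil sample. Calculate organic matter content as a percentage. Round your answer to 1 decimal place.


Step 1: OM% = 100 * LOI / sample mass
Step 2: OM = 100 * 16.9 / 117.1
Step 3: OM = 14.4%

14.4


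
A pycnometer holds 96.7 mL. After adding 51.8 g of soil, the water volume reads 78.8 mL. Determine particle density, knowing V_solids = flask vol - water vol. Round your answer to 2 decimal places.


Step 1: Volume of solids = flask volume - water volume with soil
Step 2: V_solids = 96.7 - 78.8 = 17.9 mL
Step 3: Particle density = mass / V_solids = 51.8 / 17.9 = 2.89 g/cm^3

2.89


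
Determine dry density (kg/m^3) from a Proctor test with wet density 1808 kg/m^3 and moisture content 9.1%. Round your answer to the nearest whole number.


Step 1: Dry density = wet density / (1 + w/100)
Step 2: Dry density = 1808 / (1 + 9.1/100)
Step 3: Dry density = 1808 / 1.091
Step 4: Dry density = 1657 kg/m^3

1657


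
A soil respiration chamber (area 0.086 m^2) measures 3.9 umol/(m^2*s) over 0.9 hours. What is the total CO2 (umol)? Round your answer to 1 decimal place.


Step 1: Convert time to seconds: 0.9 hr * 3600 = 3240.0 s
Step 2: Total = flux * area * time_s
Step 3: Total = 3.9 * 0.086 * 3240.0
Step 4: Total = 1086.7 umol

1086.7


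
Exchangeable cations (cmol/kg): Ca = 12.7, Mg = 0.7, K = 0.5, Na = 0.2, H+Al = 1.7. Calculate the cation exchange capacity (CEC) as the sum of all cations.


Step 1: CEC = Ca + Mg + K + Na + (H+Al)
Step 2: CEC = 12.7 + 0.7 + 0.5 + 0.2 + 1.7
Step 3: CEC = 15.8 cmol/kg

15.8


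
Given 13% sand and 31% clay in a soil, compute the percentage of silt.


Step 1: sand + silt + clay = 100%
Step 2: silt = 100 - sand - clay
Step 3: silt = 100 - 13 - 31
Step 4: silt = 56%

56


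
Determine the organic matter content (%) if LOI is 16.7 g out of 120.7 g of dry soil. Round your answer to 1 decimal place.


Step 1: OM% = 100 * LOI / sample mass
Step 2: OM = 100 * 16.7 / 120.7
Step 3: OM = 13.8%

13.8


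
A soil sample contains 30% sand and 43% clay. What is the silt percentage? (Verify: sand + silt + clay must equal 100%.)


Step 1: sand + silt + clay = 100%
Step 2: silt = 100 - sand - clay
Step 3: silt = 100 - 30 - 43
Step 4: silt = 27%

27


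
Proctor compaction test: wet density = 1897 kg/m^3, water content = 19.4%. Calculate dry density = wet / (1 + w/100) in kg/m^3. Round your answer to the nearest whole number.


Step 1: Dry density = wet density / (1 + w/100)
Step 2: Dry density = 1897 / (1 + 19.4/100)
Step 3: Dry density = 1897 / 1.194
Step 4: Dry density = 1589 kg/m^3

1589


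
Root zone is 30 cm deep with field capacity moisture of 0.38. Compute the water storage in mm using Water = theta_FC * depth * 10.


Step 1: Water (mm) = theta_FC * depth (cm) * 10
Step 2: Water = 0.38 * 30 * 10
Step 3: Water = 114.0 mm

114.0


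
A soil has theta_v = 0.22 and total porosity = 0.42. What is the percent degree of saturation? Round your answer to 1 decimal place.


Step 1: S = 100 * theta_v / n
Step 2: S = 100 * 0.22 / 0.42
Step 3: S = 52.4%

52.4


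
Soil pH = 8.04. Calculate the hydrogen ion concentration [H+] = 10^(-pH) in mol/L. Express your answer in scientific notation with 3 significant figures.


Step 1: [H+] = 10^(-pH)
Step 2: [H+] = 10^(-8.04)
Step 3: [H+] = 9.12e-09 mol/L

9.12e-09


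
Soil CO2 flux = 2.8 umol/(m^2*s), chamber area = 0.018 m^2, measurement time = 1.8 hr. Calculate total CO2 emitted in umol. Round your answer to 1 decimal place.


Step 1: Convert time to seconds: 1.8 hr * 3600 = 6480.0 s
Step 2: Total = flux * area * time_s
Step 3: Total = 2.8 * 0.018 * 6480.0
Step 4: Total = 326.6 umol

326.6


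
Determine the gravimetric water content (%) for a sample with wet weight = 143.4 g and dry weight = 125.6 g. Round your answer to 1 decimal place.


Step 1: Water mass = wet - dry = 143.4 - 125.6 = 17.8 g
Step 2: w = 100 * water mass / dry mass
Step 3: w = 100 * 17.8 / 125.6 = 14.2%

14.2


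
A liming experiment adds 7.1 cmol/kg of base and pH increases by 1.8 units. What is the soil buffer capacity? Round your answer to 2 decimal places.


Step 1: BC = change in base / change in pH
Step 2: BC = 7.1 / 1.8
Step 3: BC = 3.94 cmol/(kg*pH unit)

3.94


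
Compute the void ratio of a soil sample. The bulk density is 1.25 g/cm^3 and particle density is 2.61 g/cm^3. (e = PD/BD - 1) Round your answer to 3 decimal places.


Step 1: e = PD / BD - 1
Step 2: e = 2.61 / 1.25 - 1
Step 3: e = 2.088 - 1
Step 4: e = 1.088

1.088


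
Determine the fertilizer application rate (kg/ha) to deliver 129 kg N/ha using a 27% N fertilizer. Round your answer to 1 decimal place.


Step 1: Fertilizer rate = target N / (N content / 100)
Step 2: Rate = 129 / (27 / 100)
Step 3: Rate = 129 / 0.27
Step 4: Rate = 477.8 kg/ha

477.8


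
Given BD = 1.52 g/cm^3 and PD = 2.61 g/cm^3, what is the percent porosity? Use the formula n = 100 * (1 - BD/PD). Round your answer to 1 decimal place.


Step 1: Formula: n = 100 * (1 - BD / PD)
Step 2: n = 100 * (1 - 1.52 / 2.61)
Step 3: n = 100 * (1 - 0.58238)
Step 4: n = 41.8%

41.8


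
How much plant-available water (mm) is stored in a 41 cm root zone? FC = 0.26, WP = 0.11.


Step 1: Available water = (FC - WP) * depth * 10
Step 2: AW = (0.26 - 0.11) * 41 * 10
Step 3: AW = 0.15 * 41 * 10
Step 4: AW = 61.5 mm

61.5


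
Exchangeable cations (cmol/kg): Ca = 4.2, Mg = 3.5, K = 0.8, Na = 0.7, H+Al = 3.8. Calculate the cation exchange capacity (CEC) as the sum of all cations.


Step 1: CEC = Ca + Mg + K + Na + (H+Al)
Step 2: CEC = 4.2 + 3.5 + 0.8 + 0.7 + 3.8
Step 3: CEC = 13.0 cmol/kg

13.0


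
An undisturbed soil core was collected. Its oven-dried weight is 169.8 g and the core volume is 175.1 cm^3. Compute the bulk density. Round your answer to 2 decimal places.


Step 1: Identify the formula: BD = dry mass / volume
Step 2: Substitute values: BD = 169.8 / 175.1
Step 3: BD = 0.97 g/cm^3

0.97


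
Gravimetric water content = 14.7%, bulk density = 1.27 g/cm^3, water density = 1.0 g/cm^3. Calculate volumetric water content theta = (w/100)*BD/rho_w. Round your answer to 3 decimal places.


Step 1: theta = (w / 100) * BD / rho_w
Step 2: theta = (14.7 / 100) * 1.27 / 1.0
Step 3: theta = 0.147 * 1.27
Step 4: theta = 0.187

0.187
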